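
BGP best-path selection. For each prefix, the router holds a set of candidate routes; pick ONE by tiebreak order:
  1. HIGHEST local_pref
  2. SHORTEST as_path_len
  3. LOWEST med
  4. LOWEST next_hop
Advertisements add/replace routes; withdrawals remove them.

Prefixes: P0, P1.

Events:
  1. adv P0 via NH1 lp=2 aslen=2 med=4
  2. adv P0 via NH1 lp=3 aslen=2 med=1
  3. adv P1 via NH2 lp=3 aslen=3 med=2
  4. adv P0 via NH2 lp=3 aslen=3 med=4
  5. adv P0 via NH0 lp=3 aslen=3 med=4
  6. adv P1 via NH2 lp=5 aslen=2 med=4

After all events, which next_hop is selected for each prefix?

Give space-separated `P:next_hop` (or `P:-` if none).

Answer: P0:NH1 P1:NH2

Derivation:
Op 1: best P0=NH1 P1=-
Op 2: best P0=NH1 P1=-
Op 3: best P0=NH1 P1=NH2
Op 4: best P0=NH1 P1=NH2
Op 5: best P0=NH1 P1=NH2
Op 6: best P0=NH1 P1=NH2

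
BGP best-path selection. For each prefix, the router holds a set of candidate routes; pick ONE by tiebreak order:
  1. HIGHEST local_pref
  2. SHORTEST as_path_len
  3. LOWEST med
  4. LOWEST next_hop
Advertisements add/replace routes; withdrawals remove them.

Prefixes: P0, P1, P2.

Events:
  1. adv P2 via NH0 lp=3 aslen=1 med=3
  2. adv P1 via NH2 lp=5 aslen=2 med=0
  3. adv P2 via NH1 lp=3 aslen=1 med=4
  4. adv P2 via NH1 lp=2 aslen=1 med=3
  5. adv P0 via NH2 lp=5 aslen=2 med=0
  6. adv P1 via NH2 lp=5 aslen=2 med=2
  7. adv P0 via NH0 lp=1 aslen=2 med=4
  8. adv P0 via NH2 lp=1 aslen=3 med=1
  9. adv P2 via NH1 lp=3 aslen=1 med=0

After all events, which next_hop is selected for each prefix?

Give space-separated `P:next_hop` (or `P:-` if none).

Op 1: best P0=- P1=- P2=NH0
Op 2: best P0=- P1=NH2 P2=NH0
Op 3: best P0=- P1=NH2 P2=NH0
Op 4: best P0=- P1=NH2 P2=NH0
Op 5: best P0=NH2 P1=NH2 P2=NH0
Op 6: best P0=NH2 P1=NH2 P2=NH0
Op 7: best P0=NH2 P1=NH2 P2=NH0
Op 8: best P0=NH0 P1=NH2 P2=NH0
Op 9: best P0=NH0 P1=NH2 P2=NH1

Answer: P0:NH0 P1:NH2 P2:NH1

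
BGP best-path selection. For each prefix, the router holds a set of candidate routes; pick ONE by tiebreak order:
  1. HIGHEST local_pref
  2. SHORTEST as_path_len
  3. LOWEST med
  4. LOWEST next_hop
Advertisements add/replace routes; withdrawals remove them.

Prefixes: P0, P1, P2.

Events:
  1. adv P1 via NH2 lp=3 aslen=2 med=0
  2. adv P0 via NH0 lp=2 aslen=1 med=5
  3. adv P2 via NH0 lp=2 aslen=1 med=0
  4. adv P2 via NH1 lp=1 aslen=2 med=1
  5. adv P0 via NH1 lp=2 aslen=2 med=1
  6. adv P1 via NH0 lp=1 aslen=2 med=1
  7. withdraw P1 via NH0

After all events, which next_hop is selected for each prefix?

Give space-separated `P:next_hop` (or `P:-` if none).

Answer: P0:NH0 P1:NH2 P2:NH0

Derivation:
Op 1: best P0=- P1=NH2 P2=-
Op 2: best P0=NH0 P1=NH2 P2=-
Op 3: best P0=NH0 P1=NH2 P2=NH0
Op 4: best P0=NH0 P1=NH2 P2=NH0
Op 5: best P0=NH0 P1=NH2 P2=NH0
Op 6: best P0=NH0 P1=NH2 P2=NH0
Op 7: best P0=NH0 P1=NH2 P2=NH0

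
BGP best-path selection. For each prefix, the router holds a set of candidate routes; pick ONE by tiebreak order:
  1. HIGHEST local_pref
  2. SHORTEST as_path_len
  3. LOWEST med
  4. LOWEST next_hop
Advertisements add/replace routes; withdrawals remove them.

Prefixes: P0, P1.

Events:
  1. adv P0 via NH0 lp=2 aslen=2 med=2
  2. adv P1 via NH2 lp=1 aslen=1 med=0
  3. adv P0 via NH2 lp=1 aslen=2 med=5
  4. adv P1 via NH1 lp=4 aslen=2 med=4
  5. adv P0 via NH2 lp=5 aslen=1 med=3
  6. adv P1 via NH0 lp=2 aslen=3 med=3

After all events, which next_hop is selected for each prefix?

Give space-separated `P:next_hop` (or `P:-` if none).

Op 1: best P0=NH0 P1=-
Op 2: best P0=NH0 P1=NH2
Op 3: best P0=NH0 P1=NH2
Op 4: best P0=NH0 P1=NH1
Op 5: best P0=NH2 P1=NH1
Op 6: best P0=NH2 P1=NH1

Answer: P0:NH2 P1:NH1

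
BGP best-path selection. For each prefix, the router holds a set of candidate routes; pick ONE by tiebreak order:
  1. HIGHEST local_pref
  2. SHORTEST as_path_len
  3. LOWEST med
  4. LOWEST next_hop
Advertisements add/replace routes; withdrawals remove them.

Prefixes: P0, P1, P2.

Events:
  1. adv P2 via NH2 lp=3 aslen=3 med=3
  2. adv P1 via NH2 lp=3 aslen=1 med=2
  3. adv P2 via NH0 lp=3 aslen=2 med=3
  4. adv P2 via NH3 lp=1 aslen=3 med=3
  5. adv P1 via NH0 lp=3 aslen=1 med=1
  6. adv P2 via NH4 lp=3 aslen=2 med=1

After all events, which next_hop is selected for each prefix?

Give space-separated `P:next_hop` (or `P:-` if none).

Answer: P0:- P1:NH0 P2:NH4

Derivation:
Op 1: best P0=- P1=- P2=NH2
Op 2: best P0=- P1=NH2 P2=NH2
Op 3: best P0=- P1=NH2 P2=NH0
Op 4: best P0=- P1=NH2 P2=NH0
Op 5: best P0=- P1=NH0 P2=NH0
Op 6: best P0=- P1=NH0 P2=NH4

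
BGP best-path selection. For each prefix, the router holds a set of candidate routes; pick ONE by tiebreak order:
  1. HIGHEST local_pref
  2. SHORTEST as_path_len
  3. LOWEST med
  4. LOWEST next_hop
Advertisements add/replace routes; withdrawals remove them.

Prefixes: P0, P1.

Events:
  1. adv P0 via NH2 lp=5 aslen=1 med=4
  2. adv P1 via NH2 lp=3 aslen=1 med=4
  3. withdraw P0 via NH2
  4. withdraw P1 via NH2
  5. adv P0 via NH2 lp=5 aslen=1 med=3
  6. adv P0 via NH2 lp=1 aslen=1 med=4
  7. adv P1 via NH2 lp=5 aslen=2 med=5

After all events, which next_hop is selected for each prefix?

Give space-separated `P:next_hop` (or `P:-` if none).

Op 1: best P0=NH2 P1=-
Op 2: best P0=NH2 P1=NH2
Op 3: best P0=- P1=NH2
Op 4: best P0=- P1=-
Op 5: best P0=NH2 P1=-
Op 6: best P0=NH2 P1=-
Op 7: best P0=NH2 P1=NH2

Answer: P0:NH2 P1:NH2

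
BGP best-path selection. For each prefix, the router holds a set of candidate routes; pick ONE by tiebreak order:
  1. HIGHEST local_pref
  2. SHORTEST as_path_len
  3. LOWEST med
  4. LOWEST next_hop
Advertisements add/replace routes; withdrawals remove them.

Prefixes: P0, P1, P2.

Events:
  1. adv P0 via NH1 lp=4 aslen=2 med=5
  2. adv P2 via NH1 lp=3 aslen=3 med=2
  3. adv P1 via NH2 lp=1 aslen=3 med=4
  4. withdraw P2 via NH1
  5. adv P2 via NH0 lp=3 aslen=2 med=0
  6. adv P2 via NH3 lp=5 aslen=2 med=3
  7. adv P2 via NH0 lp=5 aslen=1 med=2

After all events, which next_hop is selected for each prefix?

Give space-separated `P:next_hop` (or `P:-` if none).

Answer: P0:NH1 P1:NH2 P2:NH0

Derivation:
Op 1: best P0=NH1 P1=- P2=-
Op 2: best P0=NH1 P1=- P2=NH1
Op 3: best P0=NH1 P1=NH2 P2=NH1
Op 4: best P0=NH1 P1=NH2 P2=-
Op 5: best P0=NH1 P1=NH2 P2=NH0
Op 6: best P0=NH1 P1=NH2 P2=NH3
Op 7: best P0=NH1 P1=NH2 P2=NH0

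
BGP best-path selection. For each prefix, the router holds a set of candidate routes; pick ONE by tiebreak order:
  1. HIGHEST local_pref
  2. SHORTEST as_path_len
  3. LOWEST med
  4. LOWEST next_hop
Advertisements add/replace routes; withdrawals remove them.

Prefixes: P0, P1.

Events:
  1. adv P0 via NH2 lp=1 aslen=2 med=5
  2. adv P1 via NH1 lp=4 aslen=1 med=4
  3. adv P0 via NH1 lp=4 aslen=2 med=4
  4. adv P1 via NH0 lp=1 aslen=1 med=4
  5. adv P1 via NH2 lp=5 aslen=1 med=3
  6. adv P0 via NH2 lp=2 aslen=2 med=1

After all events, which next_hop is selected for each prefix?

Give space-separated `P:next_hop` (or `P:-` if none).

Op 1: best P0=NH2 P1=-
Op 2: best P0=NH2 P1=NH1
Op 3: best P0=NH1 P1=NH1
Op 4: best P0=NH1 P1=NH1
Op 5: best P0=NH1 P1=NH2
Op 6: best P0=NH1 P1=NH2

Answer: P0:NH1 P1:NH2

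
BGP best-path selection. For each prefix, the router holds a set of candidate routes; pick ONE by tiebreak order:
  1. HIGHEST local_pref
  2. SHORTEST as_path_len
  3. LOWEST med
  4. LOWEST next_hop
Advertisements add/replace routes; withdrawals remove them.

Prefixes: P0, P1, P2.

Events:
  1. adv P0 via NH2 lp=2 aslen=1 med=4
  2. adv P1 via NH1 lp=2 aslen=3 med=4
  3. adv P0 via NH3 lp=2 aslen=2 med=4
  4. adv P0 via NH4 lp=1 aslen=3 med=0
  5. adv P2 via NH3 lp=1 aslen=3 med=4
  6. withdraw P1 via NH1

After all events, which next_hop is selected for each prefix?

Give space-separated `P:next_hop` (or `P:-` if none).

Answer: P0:NH2 P1:- P2:NH3

Derivation:
Op 1: best P0=NH2 P1=- P2=-
Op 2: best P0=NH2 P1=NH1 P2=-
Op 3: best P0=NH2 P1=NH1 P2=-
Op 4: best P0=NH2 P1=NH1 P2=-
Op 5: best P0=NH2 P1=NH1 P2=NH3
Op 6: best P0=NH2 P1=- P2=NH3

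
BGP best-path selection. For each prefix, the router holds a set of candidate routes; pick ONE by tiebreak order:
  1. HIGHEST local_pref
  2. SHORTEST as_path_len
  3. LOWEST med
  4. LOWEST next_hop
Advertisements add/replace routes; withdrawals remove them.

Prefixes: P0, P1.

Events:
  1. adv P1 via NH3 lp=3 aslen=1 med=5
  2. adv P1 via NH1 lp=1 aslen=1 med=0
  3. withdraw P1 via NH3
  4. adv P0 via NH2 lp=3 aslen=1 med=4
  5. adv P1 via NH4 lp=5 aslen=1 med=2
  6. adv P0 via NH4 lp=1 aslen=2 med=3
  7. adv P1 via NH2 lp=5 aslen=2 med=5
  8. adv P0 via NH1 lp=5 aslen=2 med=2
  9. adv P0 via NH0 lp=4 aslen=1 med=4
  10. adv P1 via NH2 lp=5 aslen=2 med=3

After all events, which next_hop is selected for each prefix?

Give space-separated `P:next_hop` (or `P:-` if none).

Answer: P0:NH1 P1:NH4

Derivation:
Op 1: best P0=- P1=NH3
Op 2: best P0=- P1=NH3
Op 3: best P0=- P1=NH1
Op 4: best P0=NH2 P1=NH1
Op 5: best P0=NH2 P1=NH4
Op 6: best P0=NH2 P1=NH4
Op 7: best P0=NH2 P1=NH4
Op 8: best P0=NH1 P1=NH4
Op 9: best P0=NH1 P1=NH4
Op 10: best P0=NH1 P1=NH4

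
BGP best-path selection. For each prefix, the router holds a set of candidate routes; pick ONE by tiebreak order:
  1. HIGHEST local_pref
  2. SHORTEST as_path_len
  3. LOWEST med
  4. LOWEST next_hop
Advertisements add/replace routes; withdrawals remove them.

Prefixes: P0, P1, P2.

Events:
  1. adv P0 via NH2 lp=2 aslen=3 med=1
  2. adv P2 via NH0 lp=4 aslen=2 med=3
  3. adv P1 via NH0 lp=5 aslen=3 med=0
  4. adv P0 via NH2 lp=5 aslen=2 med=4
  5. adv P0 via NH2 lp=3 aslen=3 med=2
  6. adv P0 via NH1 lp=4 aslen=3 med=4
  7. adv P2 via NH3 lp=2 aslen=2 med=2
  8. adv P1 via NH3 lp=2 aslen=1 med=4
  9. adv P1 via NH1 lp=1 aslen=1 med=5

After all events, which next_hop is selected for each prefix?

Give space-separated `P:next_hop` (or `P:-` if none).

Answer: P0:NH1 P1:NH0 P2:NH0

Derivation:
Op 1: best P0=NH2 P1=- P2=-
Op 2: best P0=NH2 P1=- P2=NH0
Op 3: best P0=NH2 P1=NH0 P2=NH0
Op 4: best P0=NH2 P1=NH0 P2=NH0
Op 5: best P0=NH2 P1=NH0 P2=NH0
Op 6: best P0=NH1 P1=NH0 P2=NH0
Op 7: best P0=NH1 P1=NH0 P2=NH0
Op 8: best P0=NH1 P1=NH0 P2=NH0
Op 9: best P0=NH1 P1=NH0 P2=NH0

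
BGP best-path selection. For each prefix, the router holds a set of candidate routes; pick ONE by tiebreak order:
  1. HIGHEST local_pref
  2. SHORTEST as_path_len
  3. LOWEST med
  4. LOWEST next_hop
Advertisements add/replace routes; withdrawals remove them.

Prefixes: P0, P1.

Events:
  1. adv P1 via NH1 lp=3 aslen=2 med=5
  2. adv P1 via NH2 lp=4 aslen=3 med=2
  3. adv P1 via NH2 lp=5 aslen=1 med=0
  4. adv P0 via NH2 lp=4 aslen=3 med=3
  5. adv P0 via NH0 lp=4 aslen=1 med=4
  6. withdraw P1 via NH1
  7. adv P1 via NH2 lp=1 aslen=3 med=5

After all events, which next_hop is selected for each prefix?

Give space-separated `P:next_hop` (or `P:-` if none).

Op 1: best P0=- P1=NH1
Op 2: best P0=- P1=NH2
Op 3: best P0=- P1=NH2
Op 4: best P0=NH2 P1=NH2
Op 5: best P0=NH0 P1=NH2
Op 6: best P0=NH0 P1=NH2
Op 7: best P0=NH0 P1=NH2

Answer: P0:NH0 P1:NH2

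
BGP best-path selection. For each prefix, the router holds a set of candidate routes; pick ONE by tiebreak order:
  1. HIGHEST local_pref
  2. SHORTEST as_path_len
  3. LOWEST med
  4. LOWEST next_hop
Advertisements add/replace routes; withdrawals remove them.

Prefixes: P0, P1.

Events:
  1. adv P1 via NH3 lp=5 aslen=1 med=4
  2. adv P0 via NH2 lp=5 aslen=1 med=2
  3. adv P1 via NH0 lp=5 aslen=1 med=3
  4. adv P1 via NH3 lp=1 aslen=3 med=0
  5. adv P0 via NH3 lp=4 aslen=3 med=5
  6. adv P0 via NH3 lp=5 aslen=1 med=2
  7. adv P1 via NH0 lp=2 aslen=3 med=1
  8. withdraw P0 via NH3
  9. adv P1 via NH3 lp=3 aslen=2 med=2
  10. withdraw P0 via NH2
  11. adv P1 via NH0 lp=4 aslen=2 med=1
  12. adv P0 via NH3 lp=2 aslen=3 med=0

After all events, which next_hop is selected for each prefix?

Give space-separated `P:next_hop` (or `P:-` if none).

Answer: P0:NH3 P1:NH0

Derivation:
Op 1: best P0=- P1=NH3
Op 2: best P0=NH2 P1=NH3
Op 3: best P0=NH2 P1=NH0
Op 4: best P0=NH2 P1=NH0
Op 5: best P0=NH2 P1=NH0
Op 6: best P0=NH2 P1=NH0
Op 7: best P0=NH2 P1=NH0
Op 8: best P0=NH2 P1=NH0
Op 9: best P0=NH2 P1=NH3
Op 10: best P0=- P1=NH3
Op 11: best P0=- P1=NH0
Op 12: best P0=NH3 P1=NH0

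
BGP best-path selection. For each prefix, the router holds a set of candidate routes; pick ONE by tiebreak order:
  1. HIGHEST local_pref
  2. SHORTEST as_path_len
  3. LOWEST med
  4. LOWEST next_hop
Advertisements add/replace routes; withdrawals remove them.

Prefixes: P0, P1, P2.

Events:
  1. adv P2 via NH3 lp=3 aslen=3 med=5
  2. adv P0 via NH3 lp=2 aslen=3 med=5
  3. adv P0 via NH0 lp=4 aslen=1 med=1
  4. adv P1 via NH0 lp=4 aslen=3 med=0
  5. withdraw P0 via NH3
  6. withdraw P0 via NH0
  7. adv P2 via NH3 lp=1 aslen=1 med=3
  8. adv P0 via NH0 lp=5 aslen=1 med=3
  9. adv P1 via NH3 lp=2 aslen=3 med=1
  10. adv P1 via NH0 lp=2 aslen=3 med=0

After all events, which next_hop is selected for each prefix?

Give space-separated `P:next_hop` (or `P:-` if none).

Answer: P0:NH0 P1:NH0 P2:NH3

Derivation:
Op 1: best P0=- P1=- P2=NH3
Op 2: best P0=NH3 P1=- P2=NH3
Op 3: best P0=NH0 P1=- P2=NH3
Op 4: best P0=NH0 P1=NH0 P2=NH3
Op 5: best P0=NH0 P1=NH0 P2=NH3
Op 6: best P0=- P1=NH0 P2=NH3
Op 7: best P0=- P1=NH0 P2=NH3
Op 8: best P0=NH0 P1=NH0 P2=NH3
Op 9: best P0=NH0 P1=NH0 P2=NH3
Op 10: best P0=NH0 P1=NH0 P2=NH3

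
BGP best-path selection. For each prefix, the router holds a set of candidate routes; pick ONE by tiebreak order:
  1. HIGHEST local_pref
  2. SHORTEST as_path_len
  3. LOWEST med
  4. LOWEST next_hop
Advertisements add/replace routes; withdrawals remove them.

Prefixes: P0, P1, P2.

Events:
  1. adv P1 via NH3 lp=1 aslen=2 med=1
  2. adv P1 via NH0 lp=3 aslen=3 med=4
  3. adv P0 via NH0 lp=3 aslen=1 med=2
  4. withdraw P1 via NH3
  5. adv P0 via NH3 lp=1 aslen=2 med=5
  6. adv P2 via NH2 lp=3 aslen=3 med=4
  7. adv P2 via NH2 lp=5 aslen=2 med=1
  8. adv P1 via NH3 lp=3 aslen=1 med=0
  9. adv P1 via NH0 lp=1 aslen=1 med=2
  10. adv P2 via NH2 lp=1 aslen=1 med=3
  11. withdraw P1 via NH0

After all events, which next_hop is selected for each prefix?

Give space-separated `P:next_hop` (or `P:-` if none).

Answer: P0:NH0 P1:NH3 P2:NH2

Derivation:
Op 1: best P0=- P1=NH3 P2=-
Op 2: best P0=- P1=NH0 P2=-
Op 3: best P0=NH0 P1=NH0 P2=-
Op 4: best P0=NH0 P1=NH0 P2=-
Op 5: best P0=NH0 P1=NH0 P2=-
Op 6: best P0=NH0 P1=NH0 P2=NH2
Op 7: best P0=NH0 P1=NH0 P2=NH2
Op 8: best P0=NH0 P1=NH3 P2=NH2
Op 9: best P0=NH0 P1=NH3 P2=NH2
Op 10: best P0=NH0 P1=NH3 P2=NH2
Op 11: best P0=NH0 P1=NH3 P2=NH2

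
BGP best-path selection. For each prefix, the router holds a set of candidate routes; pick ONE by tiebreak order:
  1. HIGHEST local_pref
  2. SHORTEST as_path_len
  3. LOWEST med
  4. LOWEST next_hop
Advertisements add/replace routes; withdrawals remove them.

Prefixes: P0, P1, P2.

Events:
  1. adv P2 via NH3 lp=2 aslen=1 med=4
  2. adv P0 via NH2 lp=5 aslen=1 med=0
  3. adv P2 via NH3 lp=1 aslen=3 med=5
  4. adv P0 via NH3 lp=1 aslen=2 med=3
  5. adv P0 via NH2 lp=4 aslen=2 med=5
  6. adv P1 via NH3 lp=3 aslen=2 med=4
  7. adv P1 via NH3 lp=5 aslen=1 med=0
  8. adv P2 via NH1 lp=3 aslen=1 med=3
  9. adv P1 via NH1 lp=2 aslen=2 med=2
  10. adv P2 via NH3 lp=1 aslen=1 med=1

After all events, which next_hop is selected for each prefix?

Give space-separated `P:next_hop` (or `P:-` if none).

Op 1: best P0=- P1=- P2=NH3
Op 2: best P0=NH2 P1=- P2=NH3
Op 3: best P0=NH2 P1=- P2=NH3
Op 4: best P0=NH2 P1=- P2=NH3
Op 5: best P0=NH2 P1=- P2=NH3
Op 6: best P0=NH2 P1=NH3 P2=NH3
Op 7: best P0=NH2 P1=NH3 P2=NH3
Op 8: best P0=NH2 P1=NH3 P2=NH1
Op 9: best P0=NH2 P1=NH3 P2=NH1
Op 10: best P0=NH2 P1=NH3 P2=NH1

Answer: P0:NH2 P1:NH3 P2:NH1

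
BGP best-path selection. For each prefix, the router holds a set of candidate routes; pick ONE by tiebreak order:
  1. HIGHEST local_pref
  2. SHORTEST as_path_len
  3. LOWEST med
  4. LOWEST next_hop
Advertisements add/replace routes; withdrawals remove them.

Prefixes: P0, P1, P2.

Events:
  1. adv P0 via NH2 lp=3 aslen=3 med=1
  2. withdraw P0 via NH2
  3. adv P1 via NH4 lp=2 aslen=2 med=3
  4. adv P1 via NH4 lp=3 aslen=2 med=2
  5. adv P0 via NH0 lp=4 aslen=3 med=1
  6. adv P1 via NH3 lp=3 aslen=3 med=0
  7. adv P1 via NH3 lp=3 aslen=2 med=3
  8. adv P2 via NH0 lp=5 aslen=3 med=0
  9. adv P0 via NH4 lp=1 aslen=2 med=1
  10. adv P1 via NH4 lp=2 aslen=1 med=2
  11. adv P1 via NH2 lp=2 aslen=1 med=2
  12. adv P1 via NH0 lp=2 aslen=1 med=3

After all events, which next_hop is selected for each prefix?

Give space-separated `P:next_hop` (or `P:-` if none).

Answer: P0:NH0 P1:NH3 P2:NH0

Derivation:
Op 1: best P0=NH2 P1=- P2=-
Op 2: best P0=- P1=- P2=-
Op 3: best P0=- P1=NH4 P2=-
Op 4: best P0=- P1=NH4 P2=-
Op 5: best P0=NH0 P1=NH4 P2=-
Op 6: best P0=NH0 P1=NH4 P2=-
Op 7: best P0=NH0 P1=NH4 P2=-
Op 8: best P0=NH0 P1=NH4 P2=NH0
Op 9: best P0=NH0 P1=NH4 P2=NH0
Op 10: best P0=NH0 P1=NH3 P2=NH0
Op 11: best P0=NH0 P1=NH3 P2=NH0
Op 12: best P0=NH0 P1=NH3 P2=NH0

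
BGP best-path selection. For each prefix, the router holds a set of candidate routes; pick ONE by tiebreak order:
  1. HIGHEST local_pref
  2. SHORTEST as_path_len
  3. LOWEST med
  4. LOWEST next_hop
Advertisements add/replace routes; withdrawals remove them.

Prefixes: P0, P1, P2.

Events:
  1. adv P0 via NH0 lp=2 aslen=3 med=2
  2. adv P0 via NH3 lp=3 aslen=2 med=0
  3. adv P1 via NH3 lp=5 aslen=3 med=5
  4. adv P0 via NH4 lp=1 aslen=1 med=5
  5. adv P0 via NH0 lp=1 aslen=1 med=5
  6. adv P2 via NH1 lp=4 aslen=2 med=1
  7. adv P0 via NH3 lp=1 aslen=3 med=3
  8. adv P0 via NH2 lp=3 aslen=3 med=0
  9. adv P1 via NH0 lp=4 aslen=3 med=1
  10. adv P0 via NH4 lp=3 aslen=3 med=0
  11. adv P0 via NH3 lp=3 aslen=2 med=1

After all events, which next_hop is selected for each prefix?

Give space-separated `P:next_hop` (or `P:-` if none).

Op 1: best P0=NH0 P1=- P2=-
Op 2: best P0=NH3 P1=- P2=-
Op 3: best P0=NH3 P1=NH3 P2=-
Op 4: best P0=NH3 P1=NH3 P2=-
Op 5: best P0=NH3 P1=NH3 P2=-
Op 6: best P0=NH3 P1=NH3 P2=NH1
Op 7: best P0=NH0 P1=NH3 P2=NH1
Op 8: best P0=NH2 P1=NH3 P2=NH1
Op 9: best P0=NH2 P1=NH3 P2=NH1
Op 10: best P0=NH2 P1=NH3 P2=NH1
Op 11: best P0=NH3 P1=NH3 P2=NH1

Answer: P0:NH3 P1:NH3 P2:NH1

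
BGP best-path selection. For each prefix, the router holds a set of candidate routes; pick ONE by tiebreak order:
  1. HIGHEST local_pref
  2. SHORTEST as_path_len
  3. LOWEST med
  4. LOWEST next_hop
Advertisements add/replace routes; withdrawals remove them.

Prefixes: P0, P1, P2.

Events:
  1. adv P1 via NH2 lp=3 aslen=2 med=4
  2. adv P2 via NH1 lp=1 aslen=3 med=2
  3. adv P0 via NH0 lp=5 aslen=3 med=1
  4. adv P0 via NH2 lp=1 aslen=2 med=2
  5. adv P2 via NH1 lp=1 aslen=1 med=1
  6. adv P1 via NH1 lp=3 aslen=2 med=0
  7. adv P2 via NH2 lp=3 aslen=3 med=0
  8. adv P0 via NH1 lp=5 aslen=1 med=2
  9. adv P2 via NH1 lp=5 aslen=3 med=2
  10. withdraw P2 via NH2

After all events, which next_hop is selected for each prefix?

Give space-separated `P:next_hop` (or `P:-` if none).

Op 1: best P0=- P1=NH2 P2=-
Op 2: best P0=- P1=NH2 P2=NH1
Op 3: best P0=NH0 P1=NH2 P2=NH1
Op 4: best P0=NH0 P1=NH2 P2=NH1
Op 5: best P0=NH0 P1=NH2 P2=NH1
Op 6: best P0=NH0 P1=NH1 P2=NH1
Op 7: best P0=NH0 P1=NH1 P2=NH2
Op 8: best P0=NH1 P1=NH1 P2=NH2
Op 9: best P0=NH1 P1=NH1 P2=NH1
Op 10: best P0=NH1 P1=NH1 P2=NH1

Answer: P0:NH1 P1:NH1 P2:NH1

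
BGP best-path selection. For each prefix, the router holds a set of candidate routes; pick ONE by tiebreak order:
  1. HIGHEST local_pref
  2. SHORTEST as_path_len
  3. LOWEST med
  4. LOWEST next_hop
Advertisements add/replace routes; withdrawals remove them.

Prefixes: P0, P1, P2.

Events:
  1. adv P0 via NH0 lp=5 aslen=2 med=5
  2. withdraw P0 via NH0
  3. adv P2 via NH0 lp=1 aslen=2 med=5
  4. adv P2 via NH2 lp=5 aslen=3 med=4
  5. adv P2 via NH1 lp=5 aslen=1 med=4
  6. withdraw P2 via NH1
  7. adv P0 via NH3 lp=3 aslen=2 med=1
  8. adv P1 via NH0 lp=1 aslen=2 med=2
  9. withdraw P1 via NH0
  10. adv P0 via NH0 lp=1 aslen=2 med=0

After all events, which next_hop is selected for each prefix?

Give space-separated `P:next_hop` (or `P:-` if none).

Answer: P0:NH3 P1:- P2:NH2

Derivation:
Op 1: best P0=NH0 P1=- P2=-
Op 2: best P0=- P1=- P2=-
Op 3: best P0=- P1=- P2=NH0
Op 4: best P0=- P1=- P2=NH2
Op 5: best P0=- P1=- P2=NH1
Op 6: best P0=- P1=- P2=NH2
Op 7: best P0=NH3 P1=- P2=NH2
Op 8: best P0=NH3 P1=NH0 P2=NH2
Op 9: best P0=NH3 P1=- P2=NH2
Op 10: best P0=NH3 P1=- P2=NH2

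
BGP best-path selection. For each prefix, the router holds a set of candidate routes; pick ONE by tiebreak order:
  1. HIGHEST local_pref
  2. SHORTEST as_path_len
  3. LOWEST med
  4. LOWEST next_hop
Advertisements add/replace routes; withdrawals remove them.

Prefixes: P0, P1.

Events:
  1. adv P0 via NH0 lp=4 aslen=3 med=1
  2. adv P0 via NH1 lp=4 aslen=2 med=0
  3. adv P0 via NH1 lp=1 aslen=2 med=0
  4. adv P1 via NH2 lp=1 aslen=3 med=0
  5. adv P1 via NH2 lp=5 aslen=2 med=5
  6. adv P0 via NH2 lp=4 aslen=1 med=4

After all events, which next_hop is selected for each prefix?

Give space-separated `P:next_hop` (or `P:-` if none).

Answer: P0:NH2 P1:NH2

Derivation:
Op 1: best P0=NH0 P1=-
Op 2: best P0=NH1 P1=-
Op 3: best P0=NH0 P1=-
Op 4: best P0=NH0 P1=NH2
Op 5: best P0=NH0 P1=NH2
Op 6: best P0=NH2 P1=NH2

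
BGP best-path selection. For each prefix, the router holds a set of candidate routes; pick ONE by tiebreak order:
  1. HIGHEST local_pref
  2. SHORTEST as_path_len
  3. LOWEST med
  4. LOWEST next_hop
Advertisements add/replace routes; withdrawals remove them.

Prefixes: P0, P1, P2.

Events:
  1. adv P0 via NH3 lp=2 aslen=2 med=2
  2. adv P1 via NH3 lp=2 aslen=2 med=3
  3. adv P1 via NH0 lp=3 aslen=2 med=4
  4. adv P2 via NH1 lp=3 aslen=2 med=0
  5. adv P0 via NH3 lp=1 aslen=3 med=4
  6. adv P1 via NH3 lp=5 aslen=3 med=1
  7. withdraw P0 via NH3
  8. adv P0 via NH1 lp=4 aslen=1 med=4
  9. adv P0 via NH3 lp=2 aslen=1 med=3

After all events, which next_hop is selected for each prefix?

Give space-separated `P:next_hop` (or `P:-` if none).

Op 1: best P0=NH3 P1=- P2=-
Op 2: best P0=NH3 P1=NH3 P2=-
Op 3: best P0=NH3 P1=NH0 P2=-
Op 4: best P0=NH3 P1=NH0 P2=NH1
Op 5: best P0=NH3 P1=NH0 P2=NH1
Op 6: best P0=NH3 P1=NH3 P2=NH1
Op 7: best P0=- P1=NH3 P2=NH1
Op 8: best P0=NH1 P1=NH3 P2=NH1
Op 9: best P0=NH1 P1=NH3 P2=NH1

Answer: P0:NH1 P1:NH3 P2:NH1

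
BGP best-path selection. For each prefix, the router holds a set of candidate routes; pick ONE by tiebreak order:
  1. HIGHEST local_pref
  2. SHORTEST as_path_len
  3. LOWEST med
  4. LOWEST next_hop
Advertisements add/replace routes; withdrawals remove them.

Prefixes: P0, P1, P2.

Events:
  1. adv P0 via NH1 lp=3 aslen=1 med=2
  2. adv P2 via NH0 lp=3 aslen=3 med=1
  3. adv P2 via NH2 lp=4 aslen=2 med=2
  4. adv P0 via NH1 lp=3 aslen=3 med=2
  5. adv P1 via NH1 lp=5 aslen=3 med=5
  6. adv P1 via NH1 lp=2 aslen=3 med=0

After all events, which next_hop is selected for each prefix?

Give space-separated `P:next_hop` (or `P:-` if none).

Answer: P0:NH1 P1:NH1 P2:NH2

Derivation:
Op 1: best P0=NH1 P1=- P2=-
Op 2: best P0=NH1 P1=- P2=NH0
Op 3: best P0=NH1 P1=- P2=NH2
Op 4: best P0=NH1 P1=- P2=NH2
Op 5: best P0=NH1 P1=NH1 P2=NH2
Op 6: best P0=NH1 P1=NH1 P2=NH2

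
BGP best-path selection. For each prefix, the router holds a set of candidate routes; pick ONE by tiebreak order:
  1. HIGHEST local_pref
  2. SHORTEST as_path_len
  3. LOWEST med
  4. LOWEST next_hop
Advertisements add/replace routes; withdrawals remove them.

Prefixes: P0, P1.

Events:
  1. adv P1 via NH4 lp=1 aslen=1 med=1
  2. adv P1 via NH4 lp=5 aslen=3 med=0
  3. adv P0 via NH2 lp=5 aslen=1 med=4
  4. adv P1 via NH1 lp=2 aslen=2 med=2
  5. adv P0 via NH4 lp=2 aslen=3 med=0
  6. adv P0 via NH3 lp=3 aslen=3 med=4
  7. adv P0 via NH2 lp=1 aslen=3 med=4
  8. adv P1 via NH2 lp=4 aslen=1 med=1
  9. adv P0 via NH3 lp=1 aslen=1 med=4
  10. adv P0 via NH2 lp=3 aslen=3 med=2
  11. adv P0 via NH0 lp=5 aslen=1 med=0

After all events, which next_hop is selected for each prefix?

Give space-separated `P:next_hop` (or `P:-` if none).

Answer: P0:NH0 P1:NH4

Derivation:
Op 1: best P0=- P1=NH4
Op 2: best P0=- P1=NH4
Op 3: best P0=NH2 P1=NH4
Op 4: best P0=NH2 P1=NH4
Op 5: best P0=NH2 P1=NH4
Op 6: best P0=NH2 P1=NH4
Op 7: best P0=NH3 P1=NH4
Op 8: best P0=NH3 P1=NH4
Op 9: best P0=NH4 P1=NH4
Op 10: best P0=NH2 P1=NH4
Op 11: best P0=NH0 P1=NH4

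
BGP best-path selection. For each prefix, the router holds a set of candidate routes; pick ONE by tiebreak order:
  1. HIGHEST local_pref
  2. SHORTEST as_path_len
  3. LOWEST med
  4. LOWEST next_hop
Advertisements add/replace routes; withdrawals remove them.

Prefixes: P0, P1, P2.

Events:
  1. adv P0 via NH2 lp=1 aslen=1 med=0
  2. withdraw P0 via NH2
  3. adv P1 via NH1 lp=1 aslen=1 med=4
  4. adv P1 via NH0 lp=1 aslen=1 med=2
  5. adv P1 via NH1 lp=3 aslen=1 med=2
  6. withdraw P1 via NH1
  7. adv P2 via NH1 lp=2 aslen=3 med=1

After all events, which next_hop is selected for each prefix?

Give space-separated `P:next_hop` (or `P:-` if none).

Answer: P0:- P1:NH0 P2:NH1

Derivation:
Op 1: best P0=NH2 P1=- P2=-
Op 2: best P0=- P1=- P2=-
Op 3: best P0=- P1=NH1 P2=-
Op 4: best P0=- P1=NH0 P2=-
Op 5: best P0=- P1=NH1 P2=-
Op 6: best P0=- P1=NH0 P2=-
Op 7: best P0=- P1=NH0 P2=NH1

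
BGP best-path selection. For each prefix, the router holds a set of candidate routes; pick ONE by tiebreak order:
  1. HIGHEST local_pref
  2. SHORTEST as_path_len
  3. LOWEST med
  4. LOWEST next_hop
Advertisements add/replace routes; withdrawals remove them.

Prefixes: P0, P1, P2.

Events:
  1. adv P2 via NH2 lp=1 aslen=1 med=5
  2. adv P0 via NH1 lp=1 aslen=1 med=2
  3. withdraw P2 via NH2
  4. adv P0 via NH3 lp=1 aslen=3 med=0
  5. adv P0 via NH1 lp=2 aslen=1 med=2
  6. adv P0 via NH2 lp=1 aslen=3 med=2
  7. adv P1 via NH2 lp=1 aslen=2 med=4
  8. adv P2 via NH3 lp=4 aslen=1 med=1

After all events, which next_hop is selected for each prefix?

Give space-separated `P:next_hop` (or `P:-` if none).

Op 1: best P0=- P1=- P2=NH2
Op 2: best P0=NH1 P1=- P2=NH2
Op 3: best P0=NH1 P1=- P2=-
Op 4: best P0=NH1 P1=- P2=-
Op 5: best P0=NH1 P1=- P2=-
Op 6: best P0=NH1 P1=- P2=-
Op 7: best P0=NH1 P1=NH2 P2=-
Op 8: best P0=NH1 P1=NH2 P2=NH3

Answer: P0:NH1 P1:NH2 P2:NH3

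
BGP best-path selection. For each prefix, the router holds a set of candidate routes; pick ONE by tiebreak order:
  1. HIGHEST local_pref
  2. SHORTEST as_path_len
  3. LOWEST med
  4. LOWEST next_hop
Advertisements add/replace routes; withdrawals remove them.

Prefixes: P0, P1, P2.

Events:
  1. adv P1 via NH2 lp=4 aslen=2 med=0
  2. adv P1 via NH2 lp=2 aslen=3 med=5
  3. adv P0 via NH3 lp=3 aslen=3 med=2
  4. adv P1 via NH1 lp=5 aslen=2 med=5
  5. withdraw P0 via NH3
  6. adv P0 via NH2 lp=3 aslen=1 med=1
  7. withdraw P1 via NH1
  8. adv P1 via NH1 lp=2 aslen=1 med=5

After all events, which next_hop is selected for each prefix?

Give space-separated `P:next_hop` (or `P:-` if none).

Op 1: best P0=- P1=NH2 P2=-
Op 2: best P0=- P1=NH2 P2=-
Op 3: best P0=NH3 P1=NH2 P2=-
Op 4: best P0=NH3 P1=NH1 P2=-
Op 5: best P0=- P1=NH1 P2=-
Op 6: best P0=NH2 P1=NH1 P2=-
Op 7: best P0=NH2 P1=NH2 P2=-
Op 8: best P0=NH2 P1=NH1 P2=-

Answer: P0:NH2 P1:NH1 P2:-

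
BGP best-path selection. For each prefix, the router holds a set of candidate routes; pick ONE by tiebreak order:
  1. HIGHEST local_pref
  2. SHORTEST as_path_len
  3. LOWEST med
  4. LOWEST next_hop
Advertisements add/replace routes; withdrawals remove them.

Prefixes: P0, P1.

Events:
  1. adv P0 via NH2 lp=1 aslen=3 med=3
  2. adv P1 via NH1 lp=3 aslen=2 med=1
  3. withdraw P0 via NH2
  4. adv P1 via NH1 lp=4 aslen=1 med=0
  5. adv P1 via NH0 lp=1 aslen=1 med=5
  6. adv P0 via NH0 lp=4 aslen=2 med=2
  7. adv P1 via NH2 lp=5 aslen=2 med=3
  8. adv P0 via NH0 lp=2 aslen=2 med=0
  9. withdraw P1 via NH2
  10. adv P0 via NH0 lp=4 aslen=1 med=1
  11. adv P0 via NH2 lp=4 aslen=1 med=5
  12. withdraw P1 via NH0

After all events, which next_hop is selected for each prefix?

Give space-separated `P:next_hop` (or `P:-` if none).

Op 1: best P0=NH2 P1=-
Op 2: best P0=NH2 P1=NH1
Op 3: best P0=- P1=NH1
Op 4: best P0=- P1=NH1
Op 5: best P0=- P1=NH1
Op 6: best P0=NH0 P1=NH1
Op 7: best P0=NH0 P1=NH2
Op 8: best P0=NH0 P1=NH2
Op 9: best P0=NH0 P1=NH1
Op 10: best P0=NH0 P1=NH1
Op 11: best P0=NH0 P1=NH1
Op 12: best P0=NH0 P1=NH1

Answer: P0:NH0 P1:NH1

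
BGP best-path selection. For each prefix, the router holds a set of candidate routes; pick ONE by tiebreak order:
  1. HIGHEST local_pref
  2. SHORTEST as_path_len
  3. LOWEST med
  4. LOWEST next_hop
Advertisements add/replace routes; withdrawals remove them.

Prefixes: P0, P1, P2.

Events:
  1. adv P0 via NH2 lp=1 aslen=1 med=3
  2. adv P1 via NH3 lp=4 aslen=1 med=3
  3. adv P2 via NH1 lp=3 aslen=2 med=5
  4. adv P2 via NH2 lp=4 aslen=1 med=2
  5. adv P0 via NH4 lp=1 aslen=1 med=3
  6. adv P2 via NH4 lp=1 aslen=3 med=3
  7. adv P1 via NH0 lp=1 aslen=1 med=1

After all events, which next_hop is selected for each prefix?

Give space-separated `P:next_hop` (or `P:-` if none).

Answer: P0:NH2 P1:NH3 P2:NH2

Derivation:
Op 1: best P0=NH2 P1=- P2=-
Op 2: best P0=NH2 P1=NH3 P2=-
Op 3: best P0=NH2 P1=NH3 P2=NH1
Op 4: best P0=NH2 P1=NH3 P2=NH2
Op 5: best P0=NH2 P1=NH3 P2=NH2
Op 6: best P0=NH2 P1=NH3 P2=NH2
Op 7: best P0=NH2 P1=NH3 P2=NH2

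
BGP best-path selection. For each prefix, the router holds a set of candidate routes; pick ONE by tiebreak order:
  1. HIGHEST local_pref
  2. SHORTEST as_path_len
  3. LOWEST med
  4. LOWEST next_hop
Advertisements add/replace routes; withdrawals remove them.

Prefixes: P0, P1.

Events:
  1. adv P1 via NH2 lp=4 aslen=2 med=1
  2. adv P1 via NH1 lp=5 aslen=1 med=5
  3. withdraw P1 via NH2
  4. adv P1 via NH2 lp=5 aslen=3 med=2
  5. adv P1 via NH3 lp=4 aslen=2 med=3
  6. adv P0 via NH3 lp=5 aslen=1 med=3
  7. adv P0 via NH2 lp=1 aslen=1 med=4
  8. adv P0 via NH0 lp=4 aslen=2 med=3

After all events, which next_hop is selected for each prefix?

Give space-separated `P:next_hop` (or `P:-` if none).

Answer: P0:NH3 P1:NH1

Derivation:
Op 1: best P0=- P1=NH2
Op 2: best P0=- P1=NH1
Op 3: best P0=- P1=NH1
Op 4: best P0=- P1=NH1
Op 5: best P0=- P1=NH1
Op 6: best P0=NH3 P1=NH1
Op 7: best P0=NH3 P1=NH1
Op 8: best P0=NH3 P1=NH1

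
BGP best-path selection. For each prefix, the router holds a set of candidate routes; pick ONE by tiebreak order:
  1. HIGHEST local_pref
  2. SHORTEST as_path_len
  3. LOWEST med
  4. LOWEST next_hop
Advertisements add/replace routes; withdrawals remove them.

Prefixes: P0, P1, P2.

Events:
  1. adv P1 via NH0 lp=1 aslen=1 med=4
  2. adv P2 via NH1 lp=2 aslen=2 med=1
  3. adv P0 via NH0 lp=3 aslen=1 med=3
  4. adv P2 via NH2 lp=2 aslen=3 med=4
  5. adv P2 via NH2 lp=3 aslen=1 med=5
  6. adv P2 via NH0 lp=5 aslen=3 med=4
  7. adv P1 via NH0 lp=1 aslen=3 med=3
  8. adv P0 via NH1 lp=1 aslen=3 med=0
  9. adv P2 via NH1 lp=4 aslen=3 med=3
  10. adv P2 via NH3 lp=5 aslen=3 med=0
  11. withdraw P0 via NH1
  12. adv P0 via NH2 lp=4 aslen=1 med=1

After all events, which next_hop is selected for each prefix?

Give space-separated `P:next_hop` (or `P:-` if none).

Op 1: best P0=- P1=NH0 P2=-
Op 2: best P0=- P1=NH0 P2=NH1
Op 3: best P0=NH0 P1=NH0 P2=NH1
Op 4: best P0=NH0 P1=NH0 P2=NH1
Op 5: best P0=NH0 P1=NH0 P2=NH2
Op 6: best P0=NH0 P1=NH0 P2=NH0
Op 7: best P0=NH0 P1=NH0 P2=NH0
Op 8: best P0=NH0 P1=NH0 P2=NH0
Op 9: best P0=NH0 P1=NH0 P2=NH0
Op 10: best P0=NH0 P1=NH0 P2=NH3
Op 11: best P0=NH0 P1=NH0 P2=NH3
Op 12: best P0=NH2 P1=NH0 P2=NH3

Answer: P0:NH2 P1:NH0 P2:NH3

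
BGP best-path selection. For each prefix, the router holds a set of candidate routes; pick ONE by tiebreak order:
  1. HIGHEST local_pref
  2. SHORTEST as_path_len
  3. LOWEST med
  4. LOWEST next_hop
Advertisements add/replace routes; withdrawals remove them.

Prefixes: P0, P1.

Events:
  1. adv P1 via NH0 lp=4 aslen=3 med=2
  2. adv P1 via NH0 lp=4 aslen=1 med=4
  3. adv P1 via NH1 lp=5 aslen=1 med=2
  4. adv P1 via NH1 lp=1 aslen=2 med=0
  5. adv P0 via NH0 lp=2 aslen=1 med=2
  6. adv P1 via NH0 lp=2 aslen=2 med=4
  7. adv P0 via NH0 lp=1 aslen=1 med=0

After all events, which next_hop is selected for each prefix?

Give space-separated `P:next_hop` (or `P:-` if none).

Op 1: best P0=- P1=NH0
Op 2: best P0=- P1=NH0
Op 3: best P0=- P1=NH1
Op 4: best P0=- P1=NH0
Op 5: best P0=NH0 P1=NH0
Op 6: best P0=NH0 P1=NH0
Op 7: best P0=NH0 P1=NH0

Answer: P0:NH0 P1:NH0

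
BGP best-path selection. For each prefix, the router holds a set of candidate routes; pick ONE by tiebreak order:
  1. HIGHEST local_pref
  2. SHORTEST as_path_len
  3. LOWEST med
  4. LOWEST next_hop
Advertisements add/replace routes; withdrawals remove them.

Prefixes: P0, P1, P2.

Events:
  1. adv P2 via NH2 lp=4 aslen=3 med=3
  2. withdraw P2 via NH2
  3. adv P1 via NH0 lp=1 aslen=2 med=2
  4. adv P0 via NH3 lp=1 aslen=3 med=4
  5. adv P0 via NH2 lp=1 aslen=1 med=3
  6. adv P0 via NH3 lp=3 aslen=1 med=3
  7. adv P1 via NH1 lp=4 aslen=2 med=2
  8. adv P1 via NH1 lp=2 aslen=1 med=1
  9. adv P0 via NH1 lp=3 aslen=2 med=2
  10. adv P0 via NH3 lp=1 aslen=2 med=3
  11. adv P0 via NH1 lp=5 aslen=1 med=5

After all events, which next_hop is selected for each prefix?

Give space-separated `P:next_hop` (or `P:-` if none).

Op 1: best P0=- P1=- P2=NH2
Op 2: best P0=- P1=- P2=-
Op 3: best P0=- P1=NH0 P2=-
Op 4: best P0=NH3 P1=NH0 P2=-
Op 5: best P0=NH2 P1=NH0 P2=-
Op 6: best P0=NH3 P1=NH0 P2=-
Op 7: best P0=NH3 P1=NH1 P2=-
Op 8: best P0=NH3 P1=NH1 P2=-
Op 9: best P0=NH3 P1=NH1 P2=-
Op 10: best P0=NH1 P1=NH1 P2=-
Op 11: best P0=NH1 P1=NH1 P2=-

Answer: P0:NH1 P1:NH1 P2:-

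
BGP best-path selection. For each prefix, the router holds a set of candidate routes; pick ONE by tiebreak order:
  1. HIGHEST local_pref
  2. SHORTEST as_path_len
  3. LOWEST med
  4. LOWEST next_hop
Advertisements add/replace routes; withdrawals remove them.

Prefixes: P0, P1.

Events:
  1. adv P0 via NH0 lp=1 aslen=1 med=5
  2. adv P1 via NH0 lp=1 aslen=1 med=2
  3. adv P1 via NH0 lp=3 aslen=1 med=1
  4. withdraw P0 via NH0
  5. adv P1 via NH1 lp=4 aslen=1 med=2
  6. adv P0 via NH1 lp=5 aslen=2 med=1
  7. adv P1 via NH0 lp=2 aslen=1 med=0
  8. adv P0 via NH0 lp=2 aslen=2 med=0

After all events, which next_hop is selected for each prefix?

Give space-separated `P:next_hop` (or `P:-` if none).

Answer: P0:NH1 P1:NH1

Derivation:
Op 1: best P0=NH0 P1=-
Op 2: best P0=NH0 P1=NH0
Op 3: best P0=NH0 P1=NH0
Op 4: best P0=- P1=NH0
Op 5: best P0=- P1=NH1
Op 6: best P0=NH1 P1=NH1
Op 7: best P0=NH1 P1=NH1
Op 8: best P0=NH1 P1=NH1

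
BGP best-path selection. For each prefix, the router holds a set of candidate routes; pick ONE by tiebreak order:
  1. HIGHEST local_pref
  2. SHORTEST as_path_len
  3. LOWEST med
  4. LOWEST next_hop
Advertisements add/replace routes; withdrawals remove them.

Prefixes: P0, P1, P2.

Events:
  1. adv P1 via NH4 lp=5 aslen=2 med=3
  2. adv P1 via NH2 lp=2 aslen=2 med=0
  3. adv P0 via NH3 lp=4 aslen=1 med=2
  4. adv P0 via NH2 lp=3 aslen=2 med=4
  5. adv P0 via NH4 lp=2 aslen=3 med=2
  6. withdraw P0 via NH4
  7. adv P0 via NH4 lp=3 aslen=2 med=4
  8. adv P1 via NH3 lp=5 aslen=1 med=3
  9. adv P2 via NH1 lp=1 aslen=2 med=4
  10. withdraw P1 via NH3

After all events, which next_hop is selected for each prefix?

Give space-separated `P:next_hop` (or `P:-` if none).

Op 1: best P0=- P1=NH4 P2=-
Op 2: best P0=- P1=NH4 P2=-
Op 3: best P0=NH3 P1=NH4 P2=-
Op 4: best P0=NH3 P1=NH4 P2=-
Op 5: best P0=NH3 P1=NH4 P2=-
Op 6: best P0=NH3 P1=NH4 P2=-
Op 7: best P0=NH3 P1=NH4 P2=-
Op 8: best P0=NH3 P1=NH3 P2=-
Op 9: best P0=NH3 P1=NH3 P2=NH1
Op 10: best P0=NH3 P1=NH4 P2=NH1

Answer: P0:NH3 P1:NH4 P2:NH1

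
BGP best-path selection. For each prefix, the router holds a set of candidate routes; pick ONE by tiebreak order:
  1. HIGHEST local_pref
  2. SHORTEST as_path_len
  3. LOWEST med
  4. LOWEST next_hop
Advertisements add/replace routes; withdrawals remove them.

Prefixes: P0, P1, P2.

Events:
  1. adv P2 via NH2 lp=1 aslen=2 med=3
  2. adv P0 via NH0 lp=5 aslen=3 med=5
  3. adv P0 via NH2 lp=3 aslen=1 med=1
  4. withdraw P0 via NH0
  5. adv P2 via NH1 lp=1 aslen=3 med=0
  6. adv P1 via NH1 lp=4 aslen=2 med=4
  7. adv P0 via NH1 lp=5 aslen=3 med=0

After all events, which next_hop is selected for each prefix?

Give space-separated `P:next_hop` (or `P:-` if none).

Op 1: best P0=- P1=- P2=NH2
Op 2: best P0=NH0 P1=- P2=NH2
Op 3: best P0=NH0 P1=- P2=NH2
Op 4: best P0=NH2 P1=- P2=NH2
Op 5: best P0=NH2 P1=- P2=NH2
Op 6: best P0=NH2 P1=NH1 P2=NH2
Op 7: best P0=NH1 P1=NH1 P2=NH2

Answer: P0:NH1 P1:NH1 P2:NH2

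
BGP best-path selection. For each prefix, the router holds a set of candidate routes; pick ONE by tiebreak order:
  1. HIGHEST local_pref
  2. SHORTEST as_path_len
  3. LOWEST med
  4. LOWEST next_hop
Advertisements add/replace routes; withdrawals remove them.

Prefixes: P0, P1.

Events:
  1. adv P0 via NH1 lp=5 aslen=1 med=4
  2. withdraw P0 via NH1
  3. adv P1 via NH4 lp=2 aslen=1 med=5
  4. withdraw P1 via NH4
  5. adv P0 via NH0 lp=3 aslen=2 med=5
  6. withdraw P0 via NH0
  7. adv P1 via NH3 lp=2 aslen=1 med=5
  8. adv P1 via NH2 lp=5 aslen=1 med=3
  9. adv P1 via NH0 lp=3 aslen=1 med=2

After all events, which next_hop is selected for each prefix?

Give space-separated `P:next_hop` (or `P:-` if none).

Answer: P0:- P1:NH2

Derivation:
Op 1: best P0=NH1 P1=-
Op 2: best P0=- P1=-
Op 3: best P0=- P1=NH4
Op 4: best P0=- P1=-
Op 5: best P0=NH0 P1=-
Op 6: best P0=- P1=-
Op 7: best P0=- P1=NH3
Op 8: best P0=- P1=NH2
Op 9: best P0=- P1=NH2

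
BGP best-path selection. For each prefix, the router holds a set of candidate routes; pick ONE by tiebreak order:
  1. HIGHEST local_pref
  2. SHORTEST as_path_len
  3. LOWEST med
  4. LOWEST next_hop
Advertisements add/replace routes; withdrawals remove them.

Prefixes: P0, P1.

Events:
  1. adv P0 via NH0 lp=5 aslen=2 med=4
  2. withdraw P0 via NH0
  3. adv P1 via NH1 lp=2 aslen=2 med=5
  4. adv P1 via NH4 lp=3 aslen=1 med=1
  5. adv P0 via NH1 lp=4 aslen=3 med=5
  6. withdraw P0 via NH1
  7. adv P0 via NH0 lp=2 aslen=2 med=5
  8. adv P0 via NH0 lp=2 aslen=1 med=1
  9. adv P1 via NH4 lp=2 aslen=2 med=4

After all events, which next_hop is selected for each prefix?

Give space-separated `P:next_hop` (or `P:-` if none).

Op 1: best P0=NH0 P1=-
Op 2: best P0=- P1=-
Op 3: best P0=- P1=NH1
Op 4: best P0=- P1=NH4
Op 5: best P0=NH1 P1=NH4
Op 6: best P0=- P1=NH4
Op 7: best P0=NH0 P1=NH4
Op 8: best P0=NH0 P1=NH4
Op 9: best P0=NH0 P1=NH4

Answer: P0:NH0 P1:NH4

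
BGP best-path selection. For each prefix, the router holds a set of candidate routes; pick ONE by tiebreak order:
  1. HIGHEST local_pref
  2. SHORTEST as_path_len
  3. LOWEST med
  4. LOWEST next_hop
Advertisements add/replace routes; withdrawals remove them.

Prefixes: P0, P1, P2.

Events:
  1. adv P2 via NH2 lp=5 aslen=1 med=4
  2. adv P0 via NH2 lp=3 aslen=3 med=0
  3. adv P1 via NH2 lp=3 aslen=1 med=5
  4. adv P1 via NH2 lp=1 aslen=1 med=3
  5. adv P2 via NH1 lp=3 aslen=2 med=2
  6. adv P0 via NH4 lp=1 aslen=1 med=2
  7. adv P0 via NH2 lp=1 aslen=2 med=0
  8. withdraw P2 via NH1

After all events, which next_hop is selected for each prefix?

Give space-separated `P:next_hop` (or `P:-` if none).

Answer: P0:NH4 P1:NH2 P2:NH2

Derivation:
Op 1: best P0=- P1=- P2=NH2
Op 2: best P0=NH2 P1=- P2=NH2
Op 3: best P0=NH2 P1=NH2 P2=NH2
Op 4: best P0=NH2 P1=NH2 P2=NH2
Op 5: best P0=NH2 P1=NH2 P2=NH2
Op 6: best P0=NH2 P1=NH2 P2=NH2
Op 7: best P0=NH4 P1=NH2 P2=NH2
Op 8: best P0=NH4 P1=NH2 P2=NH2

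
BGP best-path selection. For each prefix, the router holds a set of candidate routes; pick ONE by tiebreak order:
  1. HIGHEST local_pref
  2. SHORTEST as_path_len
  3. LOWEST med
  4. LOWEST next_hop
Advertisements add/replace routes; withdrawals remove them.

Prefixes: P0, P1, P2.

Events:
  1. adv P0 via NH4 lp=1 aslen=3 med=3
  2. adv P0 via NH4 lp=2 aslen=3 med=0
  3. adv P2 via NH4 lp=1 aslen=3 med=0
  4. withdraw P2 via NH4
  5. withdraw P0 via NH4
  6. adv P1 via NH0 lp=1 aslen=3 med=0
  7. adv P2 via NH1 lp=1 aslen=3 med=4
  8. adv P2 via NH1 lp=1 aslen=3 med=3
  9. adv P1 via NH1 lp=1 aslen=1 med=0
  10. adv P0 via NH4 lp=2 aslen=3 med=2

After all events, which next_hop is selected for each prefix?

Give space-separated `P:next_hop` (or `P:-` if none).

Op 1: best P0=NH4 P1=- P2=-
Op 2: best P0=NH4 P1=- P2=-
Op 3: best P0=NH4 P1=- P2=NH4
Op 4: best P0=NH4 P1=- P2=-
Op 5: best P0=- P1=- P2=-
Op 6: best P0=- P1=NH0 P2=-
Op 7: best P0=- P1=NH0 P2=NH1
Op 8: best P0=- P1=NH0 P2=NH1
Op 9: best P0=- P1=NH1 P2=NH1
Op 10: best P0=NH4 P1=NH1 P2=NH1

Answer: P0:NH4 P1:NH1 P2:NH1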